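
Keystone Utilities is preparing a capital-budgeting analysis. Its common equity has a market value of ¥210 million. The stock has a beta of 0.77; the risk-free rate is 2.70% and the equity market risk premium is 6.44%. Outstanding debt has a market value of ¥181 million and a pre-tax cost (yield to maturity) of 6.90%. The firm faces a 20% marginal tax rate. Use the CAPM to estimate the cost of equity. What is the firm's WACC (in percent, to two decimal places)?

Cost of equity via CAPM: Re = 2.7% + 0.77 × 6.44% = 7.6588%.
Total capital V = 210 + 181 = 391.
Equity: weight = 210/391 = 0.5371; cost = 7.6588%.
Debt: weight = 181/391 = 0.4629; after-tax cost = 6.9% × (1 − 20%) = 5.5200%.
WACC = 0.5371 × 7.6588% + 0.4629 × 5.5200% = 6.6687%.

6.67%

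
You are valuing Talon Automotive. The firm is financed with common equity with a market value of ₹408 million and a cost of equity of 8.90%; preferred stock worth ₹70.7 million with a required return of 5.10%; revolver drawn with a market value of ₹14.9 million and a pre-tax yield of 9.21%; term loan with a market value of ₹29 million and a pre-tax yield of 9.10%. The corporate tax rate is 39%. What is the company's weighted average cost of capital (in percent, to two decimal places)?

Total capital V = 408 + 70.7 + 14.9 + 29 = 522.6.
Equity: weight = 408/522.6 = 0.7807; cost = 8.9%.
Preferred: weight = 70.7/522.6 = 0.1353; cost = 5.1%.
Revolver drawn: weight = 14.9/522.6 = 0.0285; after-tax cost = 9.21% × (1 − 39%) = 5.6181%.
Term loan: weight = 29/522.6 = 0.0555; after-tax cost = 9.1% × (1 − 39%) = 5.5510%.
WACC = 0.7807 × 8.9000% + 0.1353 × 5.1000% + 0.0285 × 5.6181% + 0.0555 × 5.5510% = 8.1065%.

8.11%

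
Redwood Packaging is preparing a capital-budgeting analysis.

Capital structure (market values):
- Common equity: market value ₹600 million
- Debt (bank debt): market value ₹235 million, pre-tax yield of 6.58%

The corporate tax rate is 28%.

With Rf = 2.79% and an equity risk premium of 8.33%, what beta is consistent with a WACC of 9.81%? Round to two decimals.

Total capital V = 600 + 235 = 835.
Equity weight = 600/835 = 0.7186.
Bank debt weight = 235/835 = 0.2814.
Debt contribution = 0.2814 × 6.58% × (1 − 28%) = 1.3333%.
Required equity contribution = 9.81% − 1.3333% = 8.4767%  ⇒  Re = 11.7967%.
CAPM: 11.7967% = 2.79% + β × 8.33%  ⇒  β = 1.0812.

1.08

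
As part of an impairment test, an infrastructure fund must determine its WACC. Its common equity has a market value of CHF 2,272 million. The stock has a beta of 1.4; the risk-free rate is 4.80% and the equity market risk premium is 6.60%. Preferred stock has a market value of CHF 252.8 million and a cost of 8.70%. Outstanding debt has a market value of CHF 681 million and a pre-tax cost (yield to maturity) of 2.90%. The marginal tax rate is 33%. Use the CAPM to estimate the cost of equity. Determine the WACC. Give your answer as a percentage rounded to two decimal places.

Cost of equity via CAPM: Re = 4.8% + 1.4 × 6.6% = 14.0400%.
Total capital V = 2272 + 252.8 + 681 = 3205.8.
Equity: weight = 2272/3205.8 = 0.7087; cost = 14.04%.
Preferred: weight = 252.8/3205.8 = 0.0789; cost = 8.7%.
Debt: weight = 681/3205.8 = 0.2124; after-tax cost = 2.9% × (1 − 33%) = 1.9430%.
WACC = 0.7087 × 14.0400% + 0.0789 × 8.7000% + 0.2124 × 1.9430% = 11.0492%.

11.05%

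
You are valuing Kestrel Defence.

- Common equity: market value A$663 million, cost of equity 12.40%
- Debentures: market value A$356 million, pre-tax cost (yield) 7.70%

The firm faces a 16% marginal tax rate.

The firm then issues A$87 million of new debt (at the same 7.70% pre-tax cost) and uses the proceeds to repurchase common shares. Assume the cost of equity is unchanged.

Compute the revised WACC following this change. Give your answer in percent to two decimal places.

9.82%

After the change:
Total capital V = 576 + 443 = 1019.
Equity: weight = 576/1019 = 0.5653; cost = 12.4%.
Debentures: weight = 443/1019 = 0.4347; after-tax cost = 7.7% × (1 − 16%) = 6.4680%.
WACC = 0.5653 × 12.4000% + 0.4347 × 6.4680% = 9.8211%.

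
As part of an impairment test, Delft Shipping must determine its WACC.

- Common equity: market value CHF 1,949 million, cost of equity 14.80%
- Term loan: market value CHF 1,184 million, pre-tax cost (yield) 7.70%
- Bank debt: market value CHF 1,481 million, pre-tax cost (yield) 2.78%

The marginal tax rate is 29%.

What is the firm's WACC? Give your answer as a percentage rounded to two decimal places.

Total capital V = 1949 + 1184 + 1481 = 4614.
Equity: weight = 1949/4614 = 0.4224; cost = 14.8%.
Term loan: weight = 1184/4614 = 0.2566; after-tax cost = 7.7% × (1 − 29%) = 5.4670%.
Bank debt: weight = 1481/4614 = 0.3210; after-tax cost = 2.78% × (1 − 29%) = 1.9738%.
WACC = 0.4224 × 14.8000% + 0.2566 × 5.4670% + 0.3210 × 1.9738% = 8.2881%.

8.29%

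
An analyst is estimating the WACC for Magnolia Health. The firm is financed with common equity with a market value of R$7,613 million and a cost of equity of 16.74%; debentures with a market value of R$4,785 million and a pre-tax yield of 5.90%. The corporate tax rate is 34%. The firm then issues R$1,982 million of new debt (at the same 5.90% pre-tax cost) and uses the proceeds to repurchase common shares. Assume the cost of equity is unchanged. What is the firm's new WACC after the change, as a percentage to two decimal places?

After the change:
Total capital V = 5631 + 6767 = 12398.
Equity: weight = 5631/12398 = 0.4542; cost = 16.74%.
Debentures: weight = 6767/12398 = 0.5458; after-tax cost = 5.9% × (1 − 34%) = 3.8940%.
WACC = 0.4542 × 16.7400% + 0.5458 × 3.8940% = 9.7285%.

9.73%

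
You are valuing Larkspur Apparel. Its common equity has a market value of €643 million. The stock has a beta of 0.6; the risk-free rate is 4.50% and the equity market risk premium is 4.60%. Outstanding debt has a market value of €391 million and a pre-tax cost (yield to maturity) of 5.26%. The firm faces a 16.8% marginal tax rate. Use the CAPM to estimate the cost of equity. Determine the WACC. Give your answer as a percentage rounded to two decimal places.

Cost of equity via CAPM: Re = 4.5% + 0.6 × 4.6% = 7.2600%.
Total capital V = 643 + 391 = 1034.
Equity: weight = 643/1034 = 0.6219; cost = 7.26%.
Debt: weight = 391/1034 = 0.3781; after-tax cost = 5.26% × (1 − 16.8%) = 4.3763%.
WACC = 0.6219 × 7.2600% + 0.3781 × 4.3763% = 6.1696%.

6.17%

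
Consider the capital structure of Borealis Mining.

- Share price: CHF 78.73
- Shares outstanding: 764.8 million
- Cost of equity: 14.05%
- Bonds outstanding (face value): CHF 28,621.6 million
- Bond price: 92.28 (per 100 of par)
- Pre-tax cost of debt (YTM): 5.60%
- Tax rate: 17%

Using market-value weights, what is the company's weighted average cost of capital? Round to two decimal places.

11.18%

Market value of equity E = 78.73 × 764.8m = 60212.704m. Market value of debt D = 28621.6m × 92.28/100 = 26412.01248m.
Total capital V = 60212.704 + 26412.01248 = 86624.71648.
Equity: weight = 60212.704/86624.71648 = 0.6951; cost = 14.05%.
Bonds outstanding: weight = 26412.01248/86624.71648 = 0.3049; after-tax cost = 5.6% × (1 − 17%) = 4.6480%.
WACC = 0.6951 × 14.0500% + 0.3049 × 4.6480% = 11.1833%.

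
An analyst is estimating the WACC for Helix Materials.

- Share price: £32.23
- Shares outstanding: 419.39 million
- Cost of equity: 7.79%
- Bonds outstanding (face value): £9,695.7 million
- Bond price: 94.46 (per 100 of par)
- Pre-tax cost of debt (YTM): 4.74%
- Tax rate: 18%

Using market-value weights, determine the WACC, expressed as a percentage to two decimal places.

Market value of equity E = 32.23 × 419.39m = 13516.9397m. Market value of debt D = 9695.7m × 94.46/100 = 9158.55822m.
Total capital V = 13516.9397 + 9158.55822 = 22675.49792.
Equity: weight = 13516.9397/22675.49792 = 0.5961; cost = 7.79%.
Bonds outstanding: weight = 9158.55822/22675.49792 = 0.4039; after-tax cost = 4.74% × (1 − 18%) = 3.8868%.
WACC = 0.5961 × 7.7900% + 0.4039 × 3.8868% = 6.2135%.

6.21%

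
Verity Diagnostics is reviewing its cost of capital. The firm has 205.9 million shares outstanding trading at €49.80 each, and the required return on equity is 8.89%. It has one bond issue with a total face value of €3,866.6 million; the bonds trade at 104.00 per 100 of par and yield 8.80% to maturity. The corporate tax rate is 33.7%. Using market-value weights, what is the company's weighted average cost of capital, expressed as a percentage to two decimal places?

8.03%

Market value of equity E = 49.8 × 205.9m = 10253.82m. Market value of debt D = 3866.6m × 104.0/100 = 4021.264m.
Total capital V = 10253.82 + 4021.264 = 14275.084.
Equity: weight = 10253.82/14275.084 = 0.7183; cost = 8.89%.
Bonds outstanding: weight = 4021.264/14275.084 = 0.2817; after-tax cost = 8.8% × (1 − 33.7%) = 5.8344%.
WACC = 0.7183 × 8.8900% + 0.2817 × 5.8344% = 8.0292%.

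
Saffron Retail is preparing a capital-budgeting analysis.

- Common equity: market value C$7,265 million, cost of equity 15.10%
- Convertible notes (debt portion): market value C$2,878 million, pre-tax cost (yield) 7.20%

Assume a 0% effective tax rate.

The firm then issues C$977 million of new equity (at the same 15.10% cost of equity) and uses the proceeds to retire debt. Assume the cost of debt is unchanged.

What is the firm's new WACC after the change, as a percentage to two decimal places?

13.62%

After the change:
Total capital V = 8242 + 1901 = 10143.
Equity: weight = 8242/10143 = 0.8126; cost = 15.1%.
Convertible notes (debt portion): weight = 1901/10143 = 0.1874; after-tax cost = 7.2% × (1 − 0%) = 7.2000%.
WACC = 0.8126 × 15.1000% + 0.1874 × 7.2000% = 13.6194%.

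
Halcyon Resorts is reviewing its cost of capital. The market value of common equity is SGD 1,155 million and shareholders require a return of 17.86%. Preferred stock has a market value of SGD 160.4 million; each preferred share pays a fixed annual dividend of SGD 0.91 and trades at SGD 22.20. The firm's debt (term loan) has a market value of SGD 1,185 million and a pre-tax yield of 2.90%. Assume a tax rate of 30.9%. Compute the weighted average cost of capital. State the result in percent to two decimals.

Cost of preferred: Rp = 0.91 / 22.2 = 4.0991%.
Total capital V = 1155 + 160.4 + 1185 = 2500.4.
Equity: weight = 1155/2500.4 = 0.4619; cost = 17.86%.
Preferred: weight = 160.4/2500.4 = 0.0641; cost = 4.0991%.
Term loan: weight = 1185/2500.4 = 0.4739; after-tax cost = 2.9% × (1 − 30.9%) = 2.0039%.
WACC = 0.4619 × 17.8600% + 0.0641 × 4.0991% + 0.4739 × 2.0039% = 9.4627%.

9.46%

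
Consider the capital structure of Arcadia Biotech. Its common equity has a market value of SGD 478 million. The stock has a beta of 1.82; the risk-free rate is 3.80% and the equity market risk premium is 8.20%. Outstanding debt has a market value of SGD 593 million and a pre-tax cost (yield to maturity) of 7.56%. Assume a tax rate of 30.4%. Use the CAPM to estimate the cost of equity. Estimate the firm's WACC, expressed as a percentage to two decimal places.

Cost of equity via CAPM: Re = 3.8% + 1.82 × 8.2% = 18.7240%.
Total capital V = 478 + 593 = 1071.
Equity: weight = 478/1071 = 0.4463; cost = 18.724%.
Debt: weight = 593/1071 = 0.5537; after-tax cost = 7.56% × (1 − 30.4%) = 5.2618%.
WACC = 0.4463 × 18.7240% + 0.5537 × 5.2618% = 11.2701%.

11.27%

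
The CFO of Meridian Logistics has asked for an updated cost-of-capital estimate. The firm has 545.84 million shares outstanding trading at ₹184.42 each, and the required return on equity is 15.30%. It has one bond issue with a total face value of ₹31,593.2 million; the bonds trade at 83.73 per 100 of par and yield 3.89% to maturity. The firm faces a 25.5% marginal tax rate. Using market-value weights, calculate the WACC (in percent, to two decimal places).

12.72%

Market value of equity E = 184.42 × 545.84m = 100663.8128m. Market value of debt D = 31593.2m × 83.73/100 = 26452.98636m.
Total capital V = 100663.8128 + 26452.98636 = 127116.79916.
Equity: weight = 100663.8128/127116.79916 = 0.7919; cost = 15.3%.
Bonds outstanding: weight = 26452.98636/127116.79916 = 0.2081; after-tax cost = 3.89% × (1 − 25.5%) = 2.8981%.
WACC = 0.7919 × 15.3000% + 0.2081 × 2.8981% = 12.7192%.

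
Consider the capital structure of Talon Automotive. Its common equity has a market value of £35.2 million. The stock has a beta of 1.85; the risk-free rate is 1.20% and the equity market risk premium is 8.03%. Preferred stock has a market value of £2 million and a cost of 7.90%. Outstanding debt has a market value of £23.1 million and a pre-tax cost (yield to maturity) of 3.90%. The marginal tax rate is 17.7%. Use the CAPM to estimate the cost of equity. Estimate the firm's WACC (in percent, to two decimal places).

10.86%

Cost of equity via CAPM: Re = 1.2% + 1.85 × 8.03% = 16.0555%.
Total capital V = 35.2 + 2 + 23.1 = 60.3.
Equity: weight = 35.2/60.3 = 0.5837; cost = 16.0555%.
Preferred: weight = 2/60.3 = 0.0332; cost = 7.9%.
Debt: weight = 23.1/60.3 = 0.3831; after-tax cost = 3.9% × (1 − 17.7%) = 3.2097%.
WACC = 0.5837 × 16.0555% + 0.0332 × 7.9000% + 0.3831 × 3.2097% = 10.8640%.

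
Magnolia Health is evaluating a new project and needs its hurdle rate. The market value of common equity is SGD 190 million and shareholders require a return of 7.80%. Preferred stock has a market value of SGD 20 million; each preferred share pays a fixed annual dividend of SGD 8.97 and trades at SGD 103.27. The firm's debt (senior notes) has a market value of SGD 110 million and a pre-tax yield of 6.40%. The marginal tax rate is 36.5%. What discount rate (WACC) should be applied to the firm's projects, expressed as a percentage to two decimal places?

Cost of preferred: Rp = 8.97 / 103.27 = 8.6860%.
Total capital V = 190 + 20 + 110 = 320.
Equity: weight = 190/320 = 0.5938; cost = 7.8%.
Preferred: weight = 20/320 = 0.0625; cost = 8.686%.
Senior notes: weight = 110/320 = 0.3438; after-tax cost = 6.4% × (1 − 36.5%) = 4.0640%.
WACC = 0.5938 × 7.8000% + 0.0625 × 8.6860% + 0.3438 × 4.0640% = 6.5711%.

6.57%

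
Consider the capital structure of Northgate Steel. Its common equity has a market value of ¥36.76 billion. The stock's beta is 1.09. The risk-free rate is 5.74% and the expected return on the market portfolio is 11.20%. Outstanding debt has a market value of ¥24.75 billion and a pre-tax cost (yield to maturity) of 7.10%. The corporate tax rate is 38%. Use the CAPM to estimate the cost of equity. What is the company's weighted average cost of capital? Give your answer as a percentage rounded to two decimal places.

8.76%

Market risk premium = 11.2% − 5.74% = 5.46%.
Cost of equity via CAPM: Re = 5.74% + 1.09 × 5.46% = 11.6914%.
Total capital V = 36.76 + 24.75 = 61.51.
Equity: weight = 36.76/61.51 = 0.5976; cost = 11.6914%.
Debt: weight = 24.75/61.51 = 0.4024; after-tax cost = 7.1% × (1 − 38%) = 4.4020%.
WACC = 0.5976 × 11.6914% + 0.4024 × 4.4020% = 8.7583%.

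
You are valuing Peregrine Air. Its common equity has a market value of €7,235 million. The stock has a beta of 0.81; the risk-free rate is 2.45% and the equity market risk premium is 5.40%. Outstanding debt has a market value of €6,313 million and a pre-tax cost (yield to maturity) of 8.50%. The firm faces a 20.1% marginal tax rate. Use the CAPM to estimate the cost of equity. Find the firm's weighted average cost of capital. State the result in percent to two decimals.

6.81%

Cost of equity via CAPM: Re = 2.45% + 0.81 × 5.4% = 6.8240%.
Total capital V = 7235 + 6313 = 13548.
Equity: weight = 7235/13548 = 0.5340; cost = 6.824%.
Debt: weight = 6313/13548 = 0.4660; after-tax cost = 8.5% × (1 − 20.1%) = 6.7915%.
WACC = 0.5340 × 6.8240% + 0.4660 × 6.7915% = 6.8089%.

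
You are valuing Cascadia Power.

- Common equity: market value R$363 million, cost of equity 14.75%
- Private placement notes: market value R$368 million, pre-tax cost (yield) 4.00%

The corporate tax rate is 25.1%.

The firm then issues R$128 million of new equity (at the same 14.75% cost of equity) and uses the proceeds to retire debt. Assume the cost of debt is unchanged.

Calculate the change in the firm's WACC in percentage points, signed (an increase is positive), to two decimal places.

+2.06 pp

Current WACC:
Total capital V = 363 + 368 = 731.
Equity: weight = 363/731 = 0.4966; cost = 14.75%.
Private placement notes: weight = 368/731 = 0.5034; after-tax cost = 4% × (1 − 25.1%) = 2.9960%.
WACC = 0.4966 × 14.7500% + 0.5034 × 2.9960% = 8.8328%.
After the change:
Total capital V = 491 + 240 = 731.
Equity: weight = 491/731 = 0.6717; cost = 14.75%.
Private placement notes: weight = 240/731 = 0.3283; after-tax cost = 4% × (1 − 25.1%) = 2.9960%.
WACC = 0.6717 × 14.7500% + 0.3283 × 2.9960% = 10.8910%.
Change in WACC = 10.8910% − 8.8328% = 2.0582 pp.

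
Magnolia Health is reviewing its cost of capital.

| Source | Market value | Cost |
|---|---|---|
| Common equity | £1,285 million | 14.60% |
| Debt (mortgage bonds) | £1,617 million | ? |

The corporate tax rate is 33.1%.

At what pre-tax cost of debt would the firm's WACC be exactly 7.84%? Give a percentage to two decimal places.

Total capital V = 1285 + 1617 = 2902.
Equity weight = 1285/2902 = 0.4428.
Mortgage bonds weight = 1617/2902 = 0.5572.
Equity contribution = 0.4428 × 14.6% = 6.4649%.
Remaining for debt = 7.84% − 6.4649% = 1.3751%.
Rd × (1 − 33.1%) × 0.5572 = 1.3751%  ⇒  Rd = 3.6890%.

3.69%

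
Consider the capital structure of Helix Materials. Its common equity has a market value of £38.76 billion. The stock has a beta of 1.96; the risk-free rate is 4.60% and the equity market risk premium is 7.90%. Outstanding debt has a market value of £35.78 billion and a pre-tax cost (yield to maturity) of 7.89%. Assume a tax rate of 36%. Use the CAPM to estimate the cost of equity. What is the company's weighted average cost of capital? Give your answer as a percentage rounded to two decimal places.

12.87%

Cost of equity via CAPM: Re = 4.6% + 1.96 × 7.9% = 20.0840%.
Total capital V = 38.76 + 35.78 = 74.54.
Equity: weight = 38.76/74.54 = 0.5200; cost = 20.084%.
Debt: weight = 35.78/74.54 = 0.4800; after-tax cost = 7.89% × (1 − 36%) = 5.0496%.
WACC = 0.5200 × 20.0840% + 0.4800 × 5.0496% = 12.8673%.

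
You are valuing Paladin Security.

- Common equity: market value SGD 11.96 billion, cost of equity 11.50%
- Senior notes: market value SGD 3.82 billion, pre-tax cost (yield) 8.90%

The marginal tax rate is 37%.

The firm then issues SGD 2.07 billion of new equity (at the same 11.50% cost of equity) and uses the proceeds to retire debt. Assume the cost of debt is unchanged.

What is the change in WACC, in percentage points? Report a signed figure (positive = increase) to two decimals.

+0.77 pp

Current WACC:
Total capital V = 11.96 + 3.82 = 15.78.
Equity: weight = 11.96/15.78 = 0.7579; cost = 11.5%.
Senior notes: weight = 3.82/15.78 = 0.2421; after-tax cost = 8.9% × (1 − 37%) = 5.6070%.
WACC = 0.7579 × 11.5000% + 0.2421 × 5.6070% = 10.0734%.
After the change:
Total capital V = 14.03 + 1.75 = 15.78.
Equity: weight = 14.03/15.78 = 0.8891; cost = 11.5%.
Senior notes: weight = 1.75/15.78 = 0.1109; after-tax cost = 8.9% × (1 − 37%) = 5.6070%.
WACC = 0.8891 × 11.5000% + 0.1109 × 5.6070% = 10.8465%.
Change in WACC = 10.8465% − 10.0734% = 0.7730 pp.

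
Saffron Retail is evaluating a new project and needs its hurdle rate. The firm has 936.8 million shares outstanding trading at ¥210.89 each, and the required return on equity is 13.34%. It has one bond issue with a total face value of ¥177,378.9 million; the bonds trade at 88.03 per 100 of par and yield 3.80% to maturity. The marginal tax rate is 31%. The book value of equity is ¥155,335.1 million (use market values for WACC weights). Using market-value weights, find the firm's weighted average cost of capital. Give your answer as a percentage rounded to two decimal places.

8.61%

Market value of equity E = 210.89 × 936.8m = 197561.752m. Market value of debt D = 177378.9m × 88.03/100 = 156146.64567m.
Total capital V = 197561.752 + 156146.64567 = 353708.39767.
Equity: weight = 197561.752/353708.39767 = 0.5585; cost = 13.34%.
Bonds outstanding: weight = 156146.64567/353708.39767 = 0.4415; after-tax cost = 3.8% × (1 − 31%) = 2.6220%.
WACC = 0.5585 × 13.3400% + 0.4415 × 2.6220% = 8.6085%.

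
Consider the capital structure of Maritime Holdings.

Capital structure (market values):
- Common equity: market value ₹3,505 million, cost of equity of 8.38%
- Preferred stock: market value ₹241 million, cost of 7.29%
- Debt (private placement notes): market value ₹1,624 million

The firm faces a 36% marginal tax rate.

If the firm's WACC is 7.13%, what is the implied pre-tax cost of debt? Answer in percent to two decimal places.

6.89%

Total capital V = 3505 + 241 + 1624 = 5370.
Equity weight = 3505/5370 = 0.6527.
Preferred weight = 241/5370 = 0.0449.
Private placement notes weight = 1624/5370 = 0.3024.
Equity contribution = 0.6527 × 8.38% = 5.4696%.
Preferred contribution = 0.0449 × 7.29% = 0.3272%.
Remaining for debt = 7.13% − 5.7968% = 1.3332%.
Rd × (1 − 36%) × 0.3024 = 1.3332%  ⇒  Rd = 6.8882%.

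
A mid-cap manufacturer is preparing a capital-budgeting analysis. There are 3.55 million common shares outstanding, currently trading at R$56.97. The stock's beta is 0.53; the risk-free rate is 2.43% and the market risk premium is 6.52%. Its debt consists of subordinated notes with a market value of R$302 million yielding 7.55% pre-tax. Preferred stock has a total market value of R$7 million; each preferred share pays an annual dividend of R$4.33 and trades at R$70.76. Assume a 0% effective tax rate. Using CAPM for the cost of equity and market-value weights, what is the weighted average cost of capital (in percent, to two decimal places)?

6.87%

Cost of equity via CAPM: Re = 2.43% + 0.53 × 6.52% = 5.8856%.
Cost of preferred: Rp = 4.33 / 70.76 = 6.1193%.
Market value of equity E = 56.97 × 3.55m = 202.2435m.
Total capital V = 202.2435 + 7 + 302 = 511.2435.
Equity: weight = 202.2435/511.2435 = 0.3956; cost = 5.8856%.
Preferred: weight = 7/511.2435 = 0.0137; cost = 6.1193%.
Subordinated notes: weight = 302/511.2435 = 0.5907; after-tax cost = 7.55% × (1 − 0%) = 7.5500%.
WACC = 0.3956 × 5.8856% + 0.0137 × 6.1193% + 0.5907 × 7.5500% = 6.8720%.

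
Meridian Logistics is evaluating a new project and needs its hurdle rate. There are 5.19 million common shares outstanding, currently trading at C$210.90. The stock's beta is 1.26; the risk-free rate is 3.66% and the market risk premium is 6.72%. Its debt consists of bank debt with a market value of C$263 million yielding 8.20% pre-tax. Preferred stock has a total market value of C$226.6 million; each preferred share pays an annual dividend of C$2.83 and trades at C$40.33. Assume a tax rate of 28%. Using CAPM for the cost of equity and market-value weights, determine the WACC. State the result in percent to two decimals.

Cost of equity via CAPM: Re = 3.66% + 1.26 × 6.72% = 12.1272%.
Cost of preferred: Rp = 2.83 / 40.33 = 7.0171%.
Market value of equity E = 210.9 × 5.19m = 1094.571m.
Total capital V = 1094.571 + 226.6 + 263 = 1584.171.
Equity: weight = 1094.571/1584.171 = 0.6909; cost = 12.1272%.
Preferred: weight = 226.6/1584.171 = 0.1430; cost = 7.0171%.
Bank debt: weight = 263/1584.171 = 0.1660; after-tax cost = 8.2% × (1 − 28%) = 5.9040%.
WACC = 0.6909 × 12.1272% + 0.1430 × 7.0171% + 0.1660 × 5.9040% = 10.3631%.

10.36%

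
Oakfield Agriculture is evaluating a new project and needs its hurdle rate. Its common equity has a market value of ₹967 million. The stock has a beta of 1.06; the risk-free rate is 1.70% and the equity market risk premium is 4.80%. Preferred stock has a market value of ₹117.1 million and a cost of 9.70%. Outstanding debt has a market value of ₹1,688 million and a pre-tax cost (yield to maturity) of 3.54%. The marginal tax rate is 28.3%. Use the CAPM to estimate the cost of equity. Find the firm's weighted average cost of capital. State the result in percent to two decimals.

4.32%

Cost of equity via CAPM: Re = 1.7% + 1.06 × 4.8% = 6.7880%.
Total capital V = 967 + 117.1 + 1688 = 2772.1.
Equity: weight = 967/2772.1 = 0.3488; cost = 6.788%.
Preferred: weight = 117.1/2772.1 = 0.0422; cost = 9.7%.
Debt: weight = 1688/2772.1 = 0.6089; after-tax cost = 3.54% × (1 − 28.3%) = 2.5382%.
WACC = 0.3488 × 6.7880% + 0.0422 × 9.7000% + 0.6089 × 2.5382% = 4.3232%.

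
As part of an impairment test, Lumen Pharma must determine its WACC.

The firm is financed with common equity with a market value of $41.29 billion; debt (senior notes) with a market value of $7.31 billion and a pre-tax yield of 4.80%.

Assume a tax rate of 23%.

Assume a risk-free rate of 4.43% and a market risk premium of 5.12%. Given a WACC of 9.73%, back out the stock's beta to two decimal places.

1.24

Total capital V = 41.29 + 7.31 = 48.6.
Equity weight = 41.29/48.6 = 0.8496.
Senior notes weight = 7.31/48.6 = 0.1504.
Debt contribution = 0.1504 × 4.8% × (1 − 23%) = 0.5559%.
Required equity contribution = 9.73% − 0.5559% = 9.1741%  ⇒  Re = 10.7983%.
CAPM: 10.7983% = 4.43% + β × 5.12%  ⇒  β = 1.2438.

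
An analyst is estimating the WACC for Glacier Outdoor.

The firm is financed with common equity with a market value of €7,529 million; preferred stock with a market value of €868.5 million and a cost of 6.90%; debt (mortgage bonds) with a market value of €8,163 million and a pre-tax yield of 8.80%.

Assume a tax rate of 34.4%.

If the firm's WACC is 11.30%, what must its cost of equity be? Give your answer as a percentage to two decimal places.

Total capital V = 7529 + 868.5 + 8163 = 16560.5.
Equity weight = 7529/16560.5 = 0.4546.
Preferred weight = 868.5/16560.5 = 0.0524.
Mortgage bonds weight = 8163/16560.5 = 0.4929.
Debt contribution = 0.4929 × 8.8% × (1 − 34.4%) = 2.8455%.
Preferred contribution = 0.0524 × 6.9% = 0.3619%.
Required equity contribution = 11.3% − 3.2074% = 8.0926%.
Re = 8.0926% / 0.4546 = 17.8002%.

17.80%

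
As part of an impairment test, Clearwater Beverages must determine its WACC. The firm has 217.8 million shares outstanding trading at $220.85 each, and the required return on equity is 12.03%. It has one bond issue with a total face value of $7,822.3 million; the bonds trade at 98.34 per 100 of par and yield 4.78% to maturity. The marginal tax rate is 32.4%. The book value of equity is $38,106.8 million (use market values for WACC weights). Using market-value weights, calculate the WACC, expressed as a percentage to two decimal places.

Market value of equity E = 220.85 × 217.8m = 48101.13m. Market value of debt D = 7822.3m × 98.34/100 = 7692.44982m.
Total capital V = 48101.13 + 7692.44982 = 55793.57982.
Equity: weight = 48101.13/55793.57982 = 0.8621; cost = 12.03%.
Bonds outstanding: weight = 7692.44982/55793.57982 = 0.1379; after-tax cost = 4.78% × (1 − 32.4%) = 3.2313%.
WACC = 0.8621 × 12.0300% + 0.1379 × 3.2313% = 10.8169%.

10.82%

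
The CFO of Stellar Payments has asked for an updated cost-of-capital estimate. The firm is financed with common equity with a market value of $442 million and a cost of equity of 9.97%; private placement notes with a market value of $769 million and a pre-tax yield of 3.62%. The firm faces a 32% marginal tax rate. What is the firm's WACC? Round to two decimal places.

5.20%

Total capital V = 442 + 769 = 1211.
Equity: weight = 442/1211 = 0.3650; cost = 9.97%.
Private placement notes: weight = 769/1211 = 0.6350; after-tax cost = 3.62% × (1 − 32%) = 2.4616%.
WACC = 0.3650 × 9.9700% + 0.6350 × 2.4616% = 5.2021%.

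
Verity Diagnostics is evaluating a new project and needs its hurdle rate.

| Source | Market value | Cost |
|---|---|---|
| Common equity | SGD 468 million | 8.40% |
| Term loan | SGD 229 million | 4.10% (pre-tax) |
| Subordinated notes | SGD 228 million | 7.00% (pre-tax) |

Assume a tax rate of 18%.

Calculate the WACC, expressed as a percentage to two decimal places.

Total capital V = 468 + 229 + 228 = 925.
Equity: weight = 468/925 = 0.5059; cost = 8.4%.
Term loan: weight = 229/925 = 0.2476; after-tax cost = 4.1% × (1 − 18%) = 3.3620%.
Subordinated notes: weight = 228/925 = 0.2465; after-tax cost = 7% × (1 − 18%) = 5.7400%.
WACC = 0.5059 × 8.4000% + 0.2476 × 3.3620% + 0.2465 × 5.7400% = 6.4971%.

6.50%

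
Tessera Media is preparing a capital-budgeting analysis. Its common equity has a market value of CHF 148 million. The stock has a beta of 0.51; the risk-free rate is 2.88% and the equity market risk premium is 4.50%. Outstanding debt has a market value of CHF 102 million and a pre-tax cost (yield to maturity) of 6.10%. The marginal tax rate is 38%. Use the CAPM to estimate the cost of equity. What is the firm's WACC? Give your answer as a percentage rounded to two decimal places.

Cost of equity via CAPM: Re = 2.88% + 0.51 × 4.5% = 5.1750%.
Total capital V = 148 + 102 = 250.
Equity: weight = 148/250 = 0.5920; cost = 5.175%.
Debt: weight = 102/250 = 0.4080; after-tax cost = 6.1% × (1 − 38%) = 3.7820%.
WACC = 0.5920 × 5.1750% + 0.4080 × 3.7820% = 4.6067%.

4.61%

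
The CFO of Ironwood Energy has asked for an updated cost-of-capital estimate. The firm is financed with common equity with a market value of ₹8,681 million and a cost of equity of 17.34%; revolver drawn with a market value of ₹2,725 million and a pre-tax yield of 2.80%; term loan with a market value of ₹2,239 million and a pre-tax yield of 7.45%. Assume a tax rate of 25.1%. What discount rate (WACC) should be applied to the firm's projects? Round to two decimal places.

12.37%

Total capital V = 8681 + 2725 + 2239 = 13645.
Equity: weight = 8681/13645 = 0.6362; cost = 17.34%.
Revolver drawn: weight = 2725/13645 = 0.1997; after-tax cost = 2.8% × (1 − 25.1%) = 2.0972%.
Term loan: weight = 2239/13645 = 0.1641; after-tax cost = 7.45% × (1 − 25.1%) = 5.5800%.
WACC = 0.6362 × 17.3400% + 0.1997 × 2.0972% + 0.1641 × 5.5800% = 12.3662%.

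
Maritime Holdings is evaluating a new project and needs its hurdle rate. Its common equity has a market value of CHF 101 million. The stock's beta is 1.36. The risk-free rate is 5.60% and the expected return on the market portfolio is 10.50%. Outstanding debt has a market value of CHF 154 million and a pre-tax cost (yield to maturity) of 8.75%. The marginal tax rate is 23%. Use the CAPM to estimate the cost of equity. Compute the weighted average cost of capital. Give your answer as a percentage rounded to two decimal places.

8.93%

Market risk premium = 10.5% − 5.6% = 4.9%.
Cost of equity via CAPM: Re = 5.6% + 1.36 × 4.9% = 12.2640%.
Total capital V = 101 + 154 = 255.
Equity: weight = 101/255 = 0.3961; cost = 12.264%.
Debt: weight = 154/255 = 0.6039; after-tax cost = 8.75% × (1 − 23%) = 6.7375%.
WACC = 0.3961 × 12.2640% + 0.6039 × 6.7375% = 8.9264%.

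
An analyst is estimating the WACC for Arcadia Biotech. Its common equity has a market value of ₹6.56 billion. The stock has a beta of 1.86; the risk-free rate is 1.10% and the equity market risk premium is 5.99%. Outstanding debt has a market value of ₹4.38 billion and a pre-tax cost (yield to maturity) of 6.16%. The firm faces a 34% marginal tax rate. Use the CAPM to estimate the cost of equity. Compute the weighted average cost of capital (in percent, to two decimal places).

Cost of equity via CAPM: Re = 1.1% + 1.86 × 5.99% = 12.2414%.
Total capital V = 6.56 + 4.38 = 10.94.
Equity: weight = 6.56/10.94 = 0.5996; cost = 12.2414%.
Debt: weight = 4.38/10.94 = 0.4004; after-tax cost = 6.16% × (1 − 34%) = 4.0656%.
WACC = 0.5996 × 12.2414% + 0.4004 × 4.0656% = 8.9681%.

8.97%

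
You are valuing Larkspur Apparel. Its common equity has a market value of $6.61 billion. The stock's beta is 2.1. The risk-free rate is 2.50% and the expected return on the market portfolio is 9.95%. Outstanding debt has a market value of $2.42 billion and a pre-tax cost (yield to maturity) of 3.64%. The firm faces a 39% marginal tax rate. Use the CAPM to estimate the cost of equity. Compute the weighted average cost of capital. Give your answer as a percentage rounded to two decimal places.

Market risk premium = 9.95% − 2.5% = 7.45%.
Cost of equity via CAPM: Re = 2.5% + 2.1 × 7.45% = 18.1450%.
Total capital V = 6.61 + 2.42 = 9.03.
Equity: weight = 6.61/9.03 = 0.7320; cost = 18.145%.
Debt: weight = 2.42/9.03 = 0.2680; after-tax cost = 3.64% × (1 − 39%) = 2.2204%.
WACC = 0.7320 × 18.1450% + 0.2680 × 2.2204% = 13.8773%.

13.88%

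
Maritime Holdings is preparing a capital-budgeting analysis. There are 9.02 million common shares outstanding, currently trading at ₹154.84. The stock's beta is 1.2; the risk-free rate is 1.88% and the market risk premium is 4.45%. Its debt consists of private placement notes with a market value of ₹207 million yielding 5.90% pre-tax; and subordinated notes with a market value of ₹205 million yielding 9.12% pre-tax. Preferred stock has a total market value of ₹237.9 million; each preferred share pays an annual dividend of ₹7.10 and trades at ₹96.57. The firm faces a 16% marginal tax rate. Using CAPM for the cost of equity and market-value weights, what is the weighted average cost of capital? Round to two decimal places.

Cost of equity via CAPM: Re = 1.88% + 1.2 × 4.45% = 7.2200%.
Cost of preferred: Rp = 7.1 / 96.57 = 7.3522%.
Market value of equity E = 154.84 × 9.02m = 1396.6568m.
Total capital V = 1396.6568 + 237.9 + 207 + 205 = 2046.5568.
Equity: weight = 1396.6568/2046.5568 = 0.6824; cost = 7.22%.
Preferred: weight = 237.9/2046.5568 = 0.1162; cost = 7.3522%.
Private placement notes: weight = 207/2046.5568 = 0.1011; after-tax cost = 5.9% × (1 − 16%) = 4.9560%.
Subordinated notes: weight = 205/2046.5568 = 0.1002; after-tax cost = 9.12% × (1 − 16%) = 7.6608%.
WACC = 0.6824 × 7.2200% + 0.1162 × 7.3522% + 0.1011 × 4.9560% + 0.1002 × 7.6608% = 7.0505%.

7.05%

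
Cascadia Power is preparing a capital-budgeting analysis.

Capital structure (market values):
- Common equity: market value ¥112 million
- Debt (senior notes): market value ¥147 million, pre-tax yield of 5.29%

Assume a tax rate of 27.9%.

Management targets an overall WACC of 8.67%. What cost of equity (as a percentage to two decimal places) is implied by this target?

Total capital V = 112 + 147 = 259.
Equity weight = 112/259 = 0.4324.
Senior notes weight = 147/259 = 0.5676.
Debt contribution = 0.5676 × 5.29% × (1 − 27.9%) = 2.1648%.
Required equity contribution = 8.67% − 2.1648% = 6.5052%.
Re = 6.5052% / 0.4324 = 15.0434%.

15.04%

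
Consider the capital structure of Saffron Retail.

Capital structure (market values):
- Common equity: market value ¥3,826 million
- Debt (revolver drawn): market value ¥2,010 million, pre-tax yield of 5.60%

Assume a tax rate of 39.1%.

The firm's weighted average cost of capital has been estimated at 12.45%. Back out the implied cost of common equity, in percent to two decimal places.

17.20%

Total capital V = 3826 + 2010 = 5836.
Equity weight = 3826/5836 = 0.6556.
Revolver drawn weight = 2010/5836 = 0.3444.
Debt contribution = 0.3444 × 5.6% × (1 − 39.1%) = 1.1746%.
Required equity contribution = 12.45% − 1.1746% = 11.2754%.
Re = 11.2754% / 0.6556 = 17.1990%.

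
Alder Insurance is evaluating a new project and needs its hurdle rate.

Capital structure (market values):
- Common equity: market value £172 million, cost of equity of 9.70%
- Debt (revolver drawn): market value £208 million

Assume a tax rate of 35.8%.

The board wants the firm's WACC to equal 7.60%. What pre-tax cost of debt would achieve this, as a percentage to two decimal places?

9.13%

Total capital V = 172 + 208 = 380.
Equity weight = 172/380 = 0.4526.
Revolver drawn weight = 208/380 = 0.5474.
Equity contribution = 0.4526 × 9.7% = 4.3905%.
Remaining for debt = 7.6% − 4.3905% = 3.2095%.
Rd × (1 − 35.8%) × 0.5474 = 3.2095%  ⇒  Rd = 9.1331%.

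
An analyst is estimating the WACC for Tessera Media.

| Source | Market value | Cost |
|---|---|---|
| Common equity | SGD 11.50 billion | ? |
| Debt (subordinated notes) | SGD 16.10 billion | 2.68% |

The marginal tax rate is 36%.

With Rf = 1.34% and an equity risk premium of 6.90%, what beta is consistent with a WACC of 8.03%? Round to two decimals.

Total capital V = 11.5 + 16.1 = 27.6.
Equity weight = 11.5/27.6 = 0.4167.
Subordinated notes weight = 16.1/27.6 = 0.5833.
Debt contribution = 0.5833 × 2.68% × (1 − 36%) = 1.0005%.
Required equity contribution = 8.03% − 1.0005% = 7.0295%  ⇒  Re = 16.8707%.
CAPM: 16.8707% = 1.34% + β × 6.9%  ⇒  β = 2.2508.

2.25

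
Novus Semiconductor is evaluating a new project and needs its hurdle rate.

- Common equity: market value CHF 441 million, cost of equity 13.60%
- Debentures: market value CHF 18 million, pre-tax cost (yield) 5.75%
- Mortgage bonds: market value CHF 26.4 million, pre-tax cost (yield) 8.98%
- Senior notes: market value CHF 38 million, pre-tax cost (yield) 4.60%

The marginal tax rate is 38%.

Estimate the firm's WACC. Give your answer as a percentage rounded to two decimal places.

Total capital V = 441 + 18 + 26.4 + 38 = 523.4.
Equity: weight = 441/523.4 = 0.8426; cost = 13.6%.
Debentures: weight = 18/523.4 = 0.0344; after-tax cost = 5.75% × (1 − 38%) = 3.5650%.
Mortgage bonds: weight = 26.4/523.4 = 0.0504; after-tax cost = 8.98% × (1 − 38%) = 5.5676%.
Senior notes: weight = 38/523.4 = 0.0726; after-tax cost = 4.6% × (1 − 38%) = 2.8520%.
WACC = 0.8426 × 13.6000% + 0.0344 × 3.5650% + 0.0504 × 5.5676% + 0.0726 × 2.8520% = 12.0694%.

12.07%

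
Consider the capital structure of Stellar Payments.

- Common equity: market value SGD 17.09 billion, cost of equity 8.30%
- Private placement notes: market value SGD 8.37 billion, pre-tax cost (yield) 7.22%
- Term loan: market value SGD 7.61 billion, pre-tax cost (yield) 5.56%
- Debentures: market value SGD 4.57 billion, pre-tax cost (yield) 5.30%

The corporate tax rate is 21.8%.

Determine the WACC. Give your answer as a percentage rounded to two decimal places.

Total capital V = 17.09 + 8.37 + 7.61 + 4.57 = 37.64.
Equity: weight = 17.09/37.64 = 0.4540; cost = 8.3%.
Private placement notes: weight = 8.37/37.64 = 0.2224; after-tax cost = 7.22% × (1 − 21.8%) = 5.6460%.
Term loan: weight = 7.61/37.64 = 0.2022; after-tax cost = 5.56% × (1 − 21.8%) = 4.3479%.
Debentures: weight = 4.57/37.64 = 0.1214; after-tax cost = 5.3% × (1 − 21.8%) = 4.1446%.
WACC = 0.4540 × 8.3000% + 0.2224 × 5.6460% + 0.2022 × 4.3479% + 0.1214 × 4.1446% = 6.4063%.

6.41%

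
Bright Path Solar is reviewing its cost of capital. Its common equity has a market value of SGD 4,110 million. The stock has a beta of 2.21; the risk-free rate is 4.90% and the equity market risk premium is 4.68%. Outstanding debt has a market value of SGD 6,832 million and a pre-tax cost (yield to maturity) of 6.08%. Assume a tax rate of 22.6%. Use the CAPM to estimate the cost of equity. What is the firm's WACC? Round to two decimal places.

Cost of equity via CAPM: Re = 4.9% + 2.21 × 4.68% = 15.2428%.
Total capital V = 4110 + 6832 = 10942.
Equity: weight = 4110/10942 = 0.3756; cost = 15.2428%.
Debt: weight = 6832/10942 = 0.6244; after-tax cost = 6.08% × (1 − 22.6%) = 4.7059%.
WACC = 0.3756 × 15.2428% + 0.6244 × 4.7059% = 8.6638%.

8.66%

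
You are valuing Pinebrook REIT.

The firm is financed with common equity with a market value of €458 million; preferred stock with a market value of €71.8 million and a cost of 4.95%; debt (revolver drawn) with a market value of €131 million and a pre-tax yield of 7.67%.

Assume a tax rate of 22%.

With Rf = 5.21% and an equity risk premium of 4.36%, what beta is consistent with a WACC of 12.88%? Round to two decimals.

Total capital V = 458 + 71.8 + 131 = 660.8.
Equity weight = 458/660.8 = 0.6931.
Preferred weight = 71.8/660.8 = 0.1087.
Revolver drawn weight = 131/660.8 = 0.1982.
Debt contribution = 0.1982 × 7.67% × (1 − 22%) = 1.1860%.
Preferred contribution = 0.1087 × 4.95% = 0.5378%.
Required equity contribution = 12.88% − 1.7239% = 11.1561%  ⇒  Re = 16.0960%.
CAPM: 16.0960% = 5.21% + β × 4.36%  ⇒  β = 2.4968.

2.50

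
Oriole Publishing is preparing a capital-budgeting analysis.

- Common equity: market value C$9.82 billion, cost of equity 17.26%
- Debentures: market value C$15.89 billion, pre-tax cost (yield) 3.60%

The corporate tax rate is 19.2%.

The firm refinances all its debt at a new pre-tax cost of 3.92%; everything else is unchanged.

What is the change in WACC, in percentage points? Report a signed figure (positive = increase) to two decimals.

+0.16 pp

Current WACC:
Total capital V = 9.82 + 15.89 = 25.71.
Equity: weight = 9.82/25.71 = 0.3820; cost = 17.26%.
Debentures: weight = 15.89/25.71 = 0.6180; after-tax cost = 3.6% × (1 − 19.2%) = 2.9088%.
WACC = 0.3820 × 17.2600% + 0.6180 × 2.9088% = 8.3903%.
After the change:
Total capital V = 9.82 + 15.89 = 25.71.
Equity: weight = 9.82/25.71 = 0.3820; cost = 17.26%.
Debentures: weight = 15.89/25.71 = 0.6180; after-tax cost = 3.92% × (1 − 19.2%) = 3.1674%.
WACC = 0.3820 × 17.2600% + 0.6180 × 3.1674% = 8.5501%.
Change in WACC = 8.5501% − 8.3903% = 0.1598 pp.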